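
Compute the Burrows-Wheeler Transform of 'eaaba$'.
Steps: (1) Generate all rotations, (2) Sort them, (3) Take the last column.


Rotations (sorted):
  0: $eaaba -> last char: a
  1: a$eaab -> last char: b
  2: aaba$e -> last char: e
  3: aba$ea -> last char: a
  4: ba$eaa -> last char: a
  5: eaaba$ -> last char: $


BWT = abeaa$


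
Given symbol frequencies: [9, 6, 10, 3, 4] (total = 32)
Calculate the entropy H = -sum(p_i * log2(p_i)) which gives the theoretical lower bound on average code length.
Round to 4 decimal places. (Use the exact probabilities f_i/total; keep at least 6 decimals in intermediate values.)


Per-symbol terms -p_i * log2(p_i) with p_i = f_i/32:
  p = 9/32 = 0.281250: log2(p) = -1.830075, -p*log2(p) = 0.514709
  p = 6/32 = 0.187500: log2(p) = -2.415037, -p*log2(p) = 0.452820
  p = 10/32 = 0.312500: log2(p) = -1.678072, -p*log2(p) = 0.524397
  p = 3/32 = 0.093750: log2(p) = -3.415037, -p*log2(p) = 0.320160
  p = 4/32 = 0.125000: log2(p) = -3.000000, -p*log2(p) = 0.375000
H = 0.514709 + 0.452820 + 0.524397 + 0.320160 + 0.375000 = 2.187086

H = 2.1871 bits/symbol


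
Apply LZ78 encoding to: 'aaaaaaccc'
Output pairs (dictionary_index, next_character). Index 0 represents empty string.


LZ78 encoding steps:
Dictionary: {0: ''}
Step 1: w='' (idx 0), next='a' -> output (0, 'a'), add 'a' as idx 1
Step 2: w='a' (idx 1), next='a' -> output (1, 'a'), add 'aa' as idx 2
Step 3: w='aa' (idx 2), next='a' -> output (2, 'a'), add 'aaa' as idx 3
Step 4: w='' (idx 0), next='c' -> output (0, 'c'), add 'c' as idx 4
Step 5: w='c' (idx 4), next='c' -> output (4, 'c'), add 'cc' as idx 5


Encoded: [(0, 'a'), (1, 'a'), (2, 'a'), (0, 'c'), (4, 'c')]


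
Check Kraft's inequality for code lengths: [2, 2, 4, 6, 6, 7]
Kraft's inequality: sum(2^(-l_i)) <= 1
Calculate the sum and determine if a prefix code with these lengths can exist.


Sum = 2^(-2) + 2^(-2) + 2^(-4) + 2^(-6) + 2^(-6) + 2^(-7)
    = 0.25 + 0.25 + 0.0625 + 0.015625 + 0.015625 + 0.0078125
    = 77/128 = 0.6015625
Since 0.6015625 <= 1, Kraft's inequality IS satisfied.
A prefix code with these lengths CAN exist.

Kraft sum = 0.6015625. Satisfied.


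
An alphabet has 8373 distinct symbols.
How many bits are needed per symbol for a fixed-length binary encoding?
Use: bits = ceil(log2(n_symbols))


log2(8373) = 13.0315
Bracket: 2^13 = 8192 < 8373 <= 2^14 = 16384
So ceil(log2(8373)) = 14

bits = ceil(log2(8373)) = ceil(13.0315) = 14 bits


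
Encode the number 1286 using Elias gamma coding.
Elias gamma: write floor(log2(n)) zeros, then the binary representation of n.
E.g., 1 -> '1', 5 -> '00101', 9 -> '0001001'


num_bits = floor(log2(1286)) + 1 = 11
leading_zeros = num_bits - 1 = 10
binary(1286) = 10100000110

Elias gamma(1286) = '0000000000' + '10100000110' = 000000000010100000110 (21 bits)


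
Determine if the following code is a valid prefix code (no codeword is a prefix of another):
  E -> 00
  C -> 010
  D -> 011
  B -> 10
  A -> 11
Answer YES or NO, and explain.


Checking each pair (does one codeword prefix another?):
  E='00' vs C='010': no prefix
  E='00' vs D='011': no prefix
  E='00' vs B='10': no prefix
  E='00' vs A='11': no prefix
  C='010' vs E='00': no prefix
  C='010' vs D='011': no prefix
  C='010' vs B='10': no prefix
  C='010' vs A='11': no prefix
  D='011' vs E='00': no prefix
  D='011' vs C='010': no prefix
  D='011' vs B='10': no prefix
  D='011' vs A='11': no prefix
  B='10' vs E='00': no prefix
  B='10' vs C='010': no prefix
  B='10' vs D='011': no prefix
  B='10' vs A='11': no prefix
  A='11' vs E='00': no prefix
  A='11' vs C='010': no prefix
  A='11' vs D='011': no prefix
  A='11' vs B='10': no prefix
No violation found over all pairs.

YES -- this is a valid prefix code. No codeword is a prefix of any other codeword.


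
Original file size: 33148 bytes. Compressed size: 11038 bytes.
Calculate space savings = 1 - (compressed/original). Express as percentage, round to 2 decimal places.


ratio = compressed/original = 11038/33148 = 0.332991
savings = 1 - ratio = 1 - 0.332991 = 0.667009
as a percentage: 0.667009 * 100 = 66.7%

Space savings = 1 - 11038/33148 = 66.7%


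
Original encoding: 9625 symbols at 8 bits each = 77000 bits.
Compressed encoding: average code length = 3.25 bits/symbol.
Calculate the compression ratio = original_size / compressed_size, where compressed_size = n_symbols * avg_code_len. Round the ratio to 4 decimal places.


original_size = n_symbols * orig_bits = 9625 * 8 = 77000 bits
compressed_size = n_symbols * avg_code_len = 9625 * 3.25 = 31281.25 bits
ratio = original_size / compressed_size = 77000 / 31281.25 = 2.4615

Compression ratio = 2.4615


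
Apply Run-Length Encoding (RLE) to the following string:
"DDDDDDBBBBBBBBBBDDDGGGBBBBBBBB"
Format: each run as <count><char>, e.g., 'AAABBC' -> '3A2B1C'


Scanning runs left to right:
  i=0: run of 'D' x 6 -> '6D'
  i=6: run of 'B' x 10 -> '10B'
  i=16: run of 'D' x 3 -> '3D'
  i=19: run of 'G' x 3 -> '3G'
  i=22: run of 'B' x 8 -> '8B'

RLE = 6D10B3D3G8B


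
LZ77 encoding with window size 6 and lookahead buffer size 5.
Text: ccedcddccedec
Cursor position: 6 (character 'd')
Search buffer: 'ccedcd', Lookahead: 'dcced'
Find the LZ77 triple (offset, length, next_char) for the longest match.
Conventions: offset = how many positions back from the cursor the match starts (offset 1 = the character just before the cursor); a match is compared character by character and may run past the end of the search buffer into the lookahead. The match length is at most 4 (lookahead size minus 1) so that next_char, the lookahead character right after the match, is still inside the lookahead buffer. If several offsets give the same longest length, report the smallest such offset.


Try each offset into the search buffer:
  offset=1 (pos 5, char 'd'): match length 1
  offset=2 (pos 4, char 'c'): match length 0
  offset=3 (pos 3, char 'd'): match length 2
  offset=4 (pos 2, char 'e'): match length 0
  offset=5 (pos 1, char 'c'): match length 0
  offset=6 (pos 0, char 'c'): match length 0
Longest match has length 2 at offset 3.
next_char = character at position 6 + 2 = 8 -> 'c'

Best match: offset=3, length=2 (matching 'dc' starting at position 3)
LZ77 triple: (3, 2, 'c')


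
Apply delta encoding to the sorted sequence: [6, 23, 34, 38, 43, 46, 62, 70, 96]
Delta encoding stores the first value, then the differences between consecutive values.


First value: 6
Deltas:
  23 - 6 = 17
  34 - 23 = 11
  38 - 34 = 4
  43 - 38 = 5
  46 - 43 = 3
  62 - 46 = 16
  70 - 62 = 8
  96 - 70 = 26


Delta encoded: [6, 17, 11, 4, 5, 3, 16, 8, 26]


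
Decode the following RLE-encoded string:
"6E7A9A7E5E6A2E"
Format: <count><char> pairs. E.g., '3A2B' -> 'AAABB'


Expanding each <count><char> pair:
  6E -> 'EEEEEE'
  7A -> 'AAAAAAA'
  9A -> 'AAAAAAAAA'
  7E -> 'EEEEEEE'
  5E -> 'EEEEE'
  6A -> 'AAAAAA'
  2E -> 'EE'

Decoded = EEEEEEAAAAAAAAAAAAAAAAEEEEEEEEEEEEAAAAAAEE


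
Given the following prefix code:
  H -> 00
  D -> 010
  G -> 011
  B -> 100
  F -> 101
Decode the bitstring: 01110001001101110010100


Decoding step by step:
Bits 011 -> G
Bits 100 -> B
Bits 010 -> D
Bits 011 -> G
Bits 011 -> G
Bits 100 -> B
Bits 101 -> F
Bits 00 -> H


Decoded message: GBDGGBFH


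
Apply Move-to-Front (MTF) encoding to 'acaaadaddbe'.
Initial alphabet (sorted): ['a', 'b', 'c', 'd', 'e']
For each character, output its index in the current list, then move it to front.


MTF encoding:
'a': index 0 in ['a', 'b', 'c', 'd', 'e'] -> ['a', 'b', 'c', 'd', 'e']
'c': index 2 in ['a', 'b', 'c', 'd', 'e'] -> ['c', 'a', 'b', 'd', 'e']
'a': index 1 in ['c', 'a', 'b', 'd', 'e'] -> ['a', 'c', 'b', 'd', 'e']
'a': index 0 in ['a', 'c', 'b', 'd', 'e'] -> ['a', 'c', 'b', 'd', 'e']
'a': index 0 in ['a', 'c', 'b', 'd', 'e'] -> ['a', 'c', 'b', 'd', 'e']
'd': index 3 in ['a', 'c', 'b', 'd', 'e'] -> ['d', 'a', 'c', 'b', 'e']
'a': index 1 in ['d', 'a', 'c', 'b', 'e'] -> ['a', 'd', 'c', 'b', 'e']
'd': index 1 in ['a', 'd', 'c', 'b', 'e'] -> ['d', 'a', 'c', 'b', 'e']
'd': index 0 in ['d', 'a', 'c', 'b', 'e'] -> ['d', 'a', 'c', 'b', 'e']
'b': index 3 in ['d', 'a', 'c', 'b', 'e'] -> ['b', 'd', 'a', 'c', 'e']
'e': index 4 in ['b', 'd', 'a', 'c', 'e'] -> ['e', 'b', 'd', 'a', 'c']


Output: [0, 2, 1, 0, 0, 3, 1, 1, 0, 3, 4]


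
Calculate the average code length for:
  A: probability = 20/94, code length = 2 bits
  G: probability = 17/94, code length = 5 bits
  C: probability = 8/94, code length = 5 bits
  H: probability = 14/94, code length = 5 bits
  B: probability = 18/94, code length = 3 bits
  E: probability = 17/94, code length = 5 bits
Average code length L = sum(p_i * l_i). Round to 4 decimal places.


Weighted contributions p_i * l_i:
  A: (20/94) * 2 = 40/94
  G: (17/94) * 5 = 85/94
  C: (8/94) * 5 = 40/94
  H: (14/94) * 5 = 70/94
  B: (18/94) * 3 = 54/94
  E: (17/94) * 5 = 85/94
Sum = (40 + 85 + 40 + 70 + 54 + 85)/94 = 374/94

L = 374/94 = 3.9787 bits/symbol


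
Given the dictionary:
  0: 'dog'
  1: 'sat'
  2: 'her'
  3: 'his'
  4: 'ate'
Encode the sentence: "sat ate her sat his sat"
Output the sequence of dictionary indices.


Look up each word in the dictionary:
  'sat' -> 1
  'ate' -> 4
  'her' -> 2
  'sat' -> 1
  'his' -> 3
  'sat' -> 1

Encoded: [1, 4, 2, 1, 3, 1]


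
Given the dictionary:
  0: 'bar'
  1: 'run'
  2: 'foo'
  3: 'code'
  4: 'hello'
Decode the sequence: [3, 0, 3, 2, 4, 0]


Look up each index in the dictionary:
  3 -> 'code'
  0 -> 'bar'
  3 -> 'code'
  2 -> 'foo'
  4 -> 'hello'
  0 -> 'bar'

Decoded: "code bar code foo hello bar"


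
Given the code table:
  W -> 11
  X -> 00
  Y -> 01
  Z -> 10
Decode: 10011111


Decoding:
10 -> Z
01 -> Y
11 -> W
11 -> W


Result: ZYWW


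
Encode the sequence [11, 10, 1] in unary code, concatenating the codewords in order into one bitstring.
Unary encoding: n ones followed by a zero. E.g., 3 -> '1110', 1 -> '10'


Encode each number as n ones followed by a terminating 0:
  11 -> 111111111110 (12 bits)
  10 -> 11111111110 (11 bits)
  1 -> 10 (2 bits)
Total length = 12 + 11 + 2 = 25 bits.

Unary([11, 10, 1]) = 1111111111101111111111010 (25 bits)


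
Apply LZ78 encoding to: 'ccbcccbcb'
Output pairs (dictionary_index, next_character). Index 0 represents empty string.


LZ78 encoding steps:
Dictionary: {0: ''}
Step 1: w='' (idx 0), next='c' -> output (0, 'c'), add 'c' as idx 1
Step 2: w='c' (idx 1), next='b' -> output (1, 'b'), add 'cb' as idx 2
Step 3: w='c' (idx 1), next='c' -> output (1, 'c'), add 'cc' as idx 3
Step 4: w='cb' (idx 2), next='c' -> output (2, 'c'), add 'cbc' as idx 4
Step 5: w='' (idx 0), next='b' -> output (0, 'b'), add 'b' as idx 5


Encoded: [(0, 'c'), (1, 'b'), (1, 'c'), (2, 'c'), (0, 'b')]


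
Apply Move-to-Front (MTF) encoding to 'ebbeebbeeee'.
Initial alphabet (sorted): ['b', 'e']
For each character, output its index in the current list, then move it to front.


MTF encoding:
'e': index 1 in ['b', 'e'] -> ['e', 'b']
'b': index 1 in ['e', 'b'] -> ['b', 'e']
'b': index 0 in ['b', 'e'] -> ['b', 'e']
'e': index 1 in ['b', 'e'] -> ['e', 'b']
'e': index 0 in ['e', 'b'] -> ['e', 'b']
'b': index 1 in ['e', 'b'] -> ['b', 'e']
'b': index 0 in ['b', 'e'] -> ['b', 'e']
'e': index 1 in ['b', 'e'] -> ['e', 'b']
'e': index 0 in ['e', 'b'] -> ['e', 'b']
'e': index 0 in ['e', 'b'] -> ['e', 'b']
'e': index 0 in ['e', 'b'] -> ['e', 'b']


Output: [1, 1, 0, 1, 0, 1, 0, 1, 0, 0, 0]


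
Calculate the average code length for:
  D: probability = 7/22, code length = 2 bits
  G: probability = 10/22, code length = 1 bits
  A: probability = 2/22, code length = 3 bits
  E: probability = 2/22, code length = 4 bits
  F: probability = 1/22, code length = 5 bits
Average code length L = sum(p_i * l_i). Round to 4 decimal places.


Weighted contributions p_i * l_i:
  D: (7/22) * 2 = 14/22
  G: (10/22) * 1 = 10/22
  A: (2/22) * 3 = 6/22
  E: (2/22) * 4 = 8/22
  F: (1/22) * 5 = 5/22
Sum = (14 + 10 + 6 + 8 + 5)/22 = 43/22

L = 43/22 = 1.9545 bits/symbol


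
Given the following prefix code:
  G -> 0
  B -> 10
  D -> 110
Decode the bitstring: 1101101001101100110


Decoding step by step:
Bits 110 -> D
Bits 110 -> D
Bits 10 -> B
Bits 0 -> G
Bits 110 -> D
Bits 110 -> D
Bits 0 -> G
Bits 110 -> D


Decoded message: DDBGDDGD


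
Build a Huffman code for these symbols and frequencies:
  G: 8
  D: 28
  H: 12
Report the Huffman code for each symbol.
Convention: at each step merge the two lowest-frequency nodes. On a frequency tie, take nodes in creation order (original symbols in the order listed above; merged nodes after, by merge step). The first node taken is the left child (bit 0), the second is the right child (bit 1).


Huffman tree construction:
Step 1: Merge G(8) + H(12) = 20
Step 2: Merge (G+H)(20) + D(28) = 48
Read each symbol's code off the tree from the root (left child = 0, right child = 1).

Codes:
  G: 00 (length 2)
  D: 1 (length 1)
  H: 01 (length 2)
Average code length: 68/48 = 1.4167 bits/symbol


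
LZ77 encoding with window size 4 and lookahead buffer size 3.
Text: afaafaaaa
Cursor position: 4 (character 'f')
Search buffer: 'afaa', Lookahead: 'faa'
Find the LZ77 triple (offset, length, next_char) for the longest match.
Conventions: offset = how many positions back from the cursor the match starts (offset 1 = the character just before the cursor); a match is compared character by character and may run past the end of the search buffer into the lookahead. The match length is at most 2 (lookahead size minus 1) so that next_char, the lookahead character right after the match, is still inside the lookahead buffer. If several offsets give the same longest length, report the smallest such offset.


Try each offset into the search buffer:
  offset=1 (pos 3, char 'a'): match length 0
  offset=2 (pos 2, char 'a'): match length 0
  offset=3 (pos 1, char 'f'): match length 2
  offset=4 (pos 0, char 'a'): match length 0
Longest match has length 2 at offset 3.
next_char = character at position 4 + 2 = 6 -> 'a'

Best match: offset=3, length=2 (matching 'fa' starting at position 1)
LZ77 triple: (3, 2, 'a')


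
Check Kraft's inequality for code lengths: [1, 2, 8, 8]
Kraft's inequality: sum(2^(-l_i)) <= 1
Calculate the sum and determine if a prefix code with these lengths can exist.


Sum = 2^(-1) + 2^(-2) + 2^(-8) + 2^(-8)
    = 0.5 + 0.25 + 0.00390625 + 0.00390625
    = 194/256 = 0.7578125
Since 0.7578125 <= 1, Kraft's inequality IS satisfied.
A prefix code with these lengths CAN exist.

Kraft sum = 0.7578125. Satisfied.


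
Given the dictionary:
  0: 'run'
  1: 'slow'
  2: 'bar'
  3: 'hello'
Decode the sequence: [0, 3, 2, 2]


Look up each index in the dictionary:
  0 -> 'run'
  3 -> 'hello'
  2 -> 'bar'
  2 -> 'bar'

Decoded: "run hello bar bar"


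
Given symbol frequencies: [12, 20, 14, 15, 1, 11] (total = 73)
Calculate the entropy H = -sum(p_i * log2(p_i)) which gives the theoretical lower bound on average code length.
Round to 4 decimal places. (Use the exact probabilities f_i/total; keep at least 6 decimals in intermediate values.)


Per-symbol terms -p_i * log2(p_i) with p_i = f_i/73:
  p = 12/73 = 0.164384: log2(p) = -2.604862, -p*log2(p) = 0.428197
  p = 20/73 = 0.273973: log2(p) = -1.867896, -p*log2(p) = 0.511752
  p = 14/73 = 0.191781: log2(p) = -2.382470, -p*log2(p) = 0.456912
  p = 15/73 = 0.205479: log2(p) = -2.282934, -p*log2(p) = 0.469096
  p = 1/73 = 0.013699: log2(p) = -6.189825, -p*log2(p) = 0.084792
  p = 11/73 = 0.150685: log2(p) = -2.730393, -p*log2(p) = 0.411429
H = 0.428197 + 0.511752 + 0.456912 + 0.469096 + 0.084792 + 0.411429 = 2.362178

H = 2.3622 bits/symbol


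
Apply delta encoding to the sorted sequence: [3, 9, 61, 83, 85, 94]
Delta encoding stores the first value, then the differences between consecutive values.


First value: 3
Deltas:
  9 - 3 = 6
  61 - 9 = 52
  83 - 61 = 22
  85 - 83 = 2
  94 - 85 = 9


Delta encoded: [3, 6, 52, 22, 2, 9]


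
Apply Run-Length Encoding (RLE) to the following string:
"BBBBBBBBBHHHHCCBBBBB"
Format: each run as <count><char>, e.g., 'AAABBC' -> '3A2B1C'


Scanning runs left to right:
  i=0: run of 'B' x 9 -> '9B'
  i=9: run of 'H' x 4 -> '4H'
  i=13: run of 'C' x 2 -> '2C'
  i=15: run of 'B' x 5 -> '5B'

RLE = 9B4H2C5B


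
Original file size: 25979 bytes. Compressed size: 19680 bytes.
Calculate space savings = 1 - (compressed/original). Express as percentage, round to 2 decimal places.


ratio = compressed/original = 19680/25979 = 0.757535
savings = 1 - ratio = 1 - 0.757535 = 0.242465
as a percentage: 0.242465 * 100 = 24.25%

Space savings = 1 - 19680/25979 = 24.25%


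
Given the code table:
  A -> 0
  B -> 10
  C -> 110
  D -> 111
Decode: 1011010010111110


Decoding:
10 -> B
110 -> C
10 -> B
0 -> A
10 -> B
111 -> D
110 -> C


Result: BCBABDC


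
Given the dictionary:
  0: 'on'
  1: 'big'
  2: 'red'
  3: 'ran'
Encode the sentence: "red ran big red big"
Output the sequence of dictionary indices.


Look up each word in the dictionary:
  'red' -> 2
  'ran' -> 3
  'big' -> 1
  'red' -> 2
  'big' -> 1

Encoded: [2, 3, 1, 2, 1]


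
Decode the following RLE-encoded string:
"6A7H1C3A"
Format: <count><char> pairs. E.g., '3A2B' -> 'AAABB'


Expanding each <count><char> pair:
  6A -> 'AAAAAA'
  7H -> 'HHHHHHH'
  1C -> 'C'
  3A -> 'AAA'

Decoded = AAAAAAHHHHHHHCAAA


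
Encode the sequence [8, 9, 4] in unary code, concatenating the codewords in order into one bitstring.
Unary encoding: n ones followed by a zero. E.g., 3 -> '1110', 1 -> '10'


Encode each number as n ones followed by a terminating 0:
  8 -> 111111110 (9 bits)
  9 -> 1111111110 (10 bits)
  4 -> 11110 (5 bits)
Total length = 9 + 10 + 5 = 24 bits.

Unary([8, 9, 4]) = 111111110111111111011110 (24 bits)


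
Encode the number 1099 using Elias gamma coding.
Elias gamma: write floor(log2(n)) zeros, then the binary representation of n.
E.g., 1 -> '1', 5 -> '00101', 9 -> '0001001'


num_bits = floor(log2(1099)) + 1 = 11
leading_zeros = num_bits - 1 = 10
binary(1099) = 10001001011

Elias gamma(1099) = '0000000000' + '10001001011' = 000000000010001001011 (21 bits)


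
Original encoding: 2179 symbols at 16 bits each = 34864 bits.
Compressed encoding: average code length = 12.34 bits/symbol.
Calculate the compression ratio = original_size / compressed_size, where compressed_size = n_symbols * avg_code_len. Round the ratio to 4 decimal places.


original_size = n_symbols * orig_bits = 2179 * 16 = 34864 bits
compressed_size = n_symbols * avg_code_len = 2179 * 12.34 = 26888.86 bits
ratio = original_size / compressed_size = 34864 / 26888.86 = 1.2966

Compression ratio = 1.2966


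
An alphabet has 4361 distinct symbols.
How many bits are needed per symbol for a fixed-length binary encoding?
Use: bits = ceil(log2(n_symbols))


log2(4361) = 12.0904
Bracket: 2^12 = 4096 < 4361 <= 2^13 = 8192
So ceil(log2(4361)) = 13

bits = ceil(log2(4361)) = ceil(12.0904) = 13 bits


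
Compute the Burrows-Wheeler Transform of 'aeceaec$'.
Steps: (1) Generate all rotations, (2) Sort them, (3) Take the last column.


Rotations (sorted):
  0: $aeceaec -> last char: c
  1: aec$aece -> last char: e
  2: aeceaec$ -> last char: $
  3: c$aeceae -> last char: e
  4: ceaec$ae -> last char: e
  5: eaec$aec -> last char: c
  6: ec$aecea -> last char: a
  7: eceaec$a -> last char: a


BWT = ce$eecaa


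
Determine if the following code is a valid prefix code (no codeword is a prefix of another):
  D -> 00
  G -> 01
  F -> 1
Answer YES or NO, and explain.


Checking each pair (does one codeword prefix another?):
  D='00' vs G='01': no prefix
  D='00' vs F='1': no prefix
  G='01' vs D='00': no prefix
  G='01' vs F='1': no prefix
  F='1' vs D='00': no prefix
  F='1' vs G='01': no prefix
No violation found over all pairs.

YES -- this is a valid prefix code. No codeword is a prefix of any other codeword.


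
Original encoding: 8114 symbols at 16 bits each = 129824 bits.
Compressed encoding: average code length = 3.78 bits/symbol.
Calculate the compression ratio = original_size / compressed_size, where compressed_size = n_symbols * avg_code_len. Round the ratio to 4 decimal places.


original_size = n_symbols * orig_bits = 8114 * 16 = 129824 bits
compressed_size = n_symbols * avg_code_len = 8114 * 3.78 = 30670.92 bits
ratio = original_size / compressed_size = 129824 / 30670.92 = 4.2328

Compression ratio = 4.2328


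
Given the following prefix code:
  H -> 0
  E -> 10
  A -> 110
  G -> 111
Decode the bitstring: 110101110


Decoding step by step:
Bits 110 -> A
Bits 10 -> E
Bits 111 -> G
Bits 0 -> H


Decoded message: AEGH


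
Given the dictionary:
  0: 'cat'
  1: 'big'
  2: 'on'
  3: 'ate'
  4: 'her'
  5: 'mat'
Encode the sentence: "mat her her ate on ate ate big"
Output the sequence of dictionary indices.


Look up each word in the dictionary:
  'mat' -> 5
  'her' -> 4
  'her' -> 4
  'ate' -> 3
  'on' -> 2
  'ate' -> 3
  'ate' -> 3
  'big' -> 1

Encoded: [5, 4, 4, 3, 2, 3, 3, 1]


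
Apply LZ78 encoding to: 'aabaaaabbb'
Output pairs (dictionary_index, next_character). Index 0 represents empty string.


LZ78 encoding steps:
Dictionary: {0: ''}
Step 1: w='' (idx 0), next='a' -> output (0, 'a'), add 'a' as idx 1
Step 2: w='a' (idx 1), next='b' -> output (1, 'b'), add 'ab' as idx 2
Step 3: w='a' (idx 1), next='a' -> output (1, 'a'), add 'aa' as idx 3
Step 4: w='aa' (idx 3), next='b' -> output (3, 'b'), add 'aab' as idx 4
Step 5: w='' (idx 0), next='b' -> output (0, 'b'), add 'b' as idx 5
Step 6: w='b' (idx 5), end of input -> output (5, '')


Encoded: [(0, 'a'), (1, 'b'), (1, 'a'), (3, 'b'), (0, 'b'), (5, '')]


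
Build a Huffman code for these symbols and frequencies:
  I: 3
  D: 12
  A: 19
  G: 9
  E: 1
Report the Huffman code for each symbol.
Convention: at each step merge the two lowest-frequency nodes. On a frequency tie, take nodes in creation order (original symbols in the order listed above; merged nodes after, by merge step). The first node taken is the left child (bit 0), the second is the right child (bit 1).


Huffman tree construction:
Step 1: Merge E(1) + I(3) = 4
Step 2: Merge (E+I)(4) + G(9) = 13
Step 3: Merge D(12) + ((E+I)+G)(13) = 25
Step 4: Merge A(19) + (D+((E+I)+G))(25) = 44
Read each symbol's code off the tree from the root (left child = 0, right child = 1).

Codes:
  I: 1101 (length 4)
  D: 10 (length 2)
  A: 0 (length 1)
  G: 111 (length 3)
  E: 1100 (length 4)
Average code length: 86/44 = 1.9545 bits/symbol


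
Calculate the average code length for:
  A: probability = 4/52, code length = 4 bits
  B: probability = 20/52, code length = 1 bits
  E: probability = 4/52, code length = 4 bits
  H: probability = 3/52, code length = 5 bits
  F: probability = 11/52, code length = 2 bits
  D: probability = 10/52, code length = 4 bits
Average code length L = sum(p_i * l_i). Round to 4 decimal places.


Weighted contributions p_i * l_i:
  A: (4/52) * 4 = 16/52
  B: (20/52) * 1 = 20/52
  E: (4/52) * 4 = 16/52
  H: (3/52) * 5 = 15/52
  F: (11/52) * 2 = 22/52
  D: (10/52) * 4 = 40/52
Sum = (16 + 20 + 16 + 15 + 22 + 40)/52 = 129/52

L = 129/52 = 2.4808 bits/symbol


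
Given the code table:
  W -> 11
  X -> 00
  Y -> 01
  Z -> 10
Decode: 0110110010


Decoding:
01 -> Y
10 -> Z
11 -> W
00 -> X
10 -> Z


Result: YZWXZ


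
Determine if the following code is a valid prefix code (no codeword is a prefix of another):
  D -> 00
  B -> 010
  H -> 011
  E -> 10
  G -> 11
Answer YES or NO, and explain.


Checking each pair (does one codeword prefix another?):
  D='00' vs B='010': no prefix
  D='00' vs H='011': no prefix
  D='00' vs E='10': no prefix
  D='00' vs G='11': no prefix
  B='010' vs D='00': no prefix
  B='010' vs H='011': no prefix
  B='010' vs E='10': no prefix
  B='010' vs G='11': no prefix
  H='011' vs D='00': no prefix
  H='011' vs B='010': no prefix
  H='011' vs E='10': no prefix
  H='011' vs G='11': no prefix
  E='10' vs D='00': no prefix
  E='10' vs B='010': no prefix
  E='10' vs H='011': no prefix
  E='10' vs G='11': no prefix
  G='11' vs D='00': no prefix
  G='11' vs B='010': no prefix
  G='11' vs H='011': no prefix
  G='11' vs E='10': no prefix
No violation found over all pairs.

YES -- this is a valid prefix code. No codeword is a prefix of any other codeword.


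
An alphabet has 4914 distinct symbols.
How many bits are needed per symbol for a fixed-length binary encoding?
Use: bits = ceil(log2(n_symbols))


log2(4914) = 12.2627
Bracket: 2^12 = 4096 < 4914 <= 2^13 = 8192
So ceil(log2(4914)) = 13

bits = ceil(log2(4914)) = ceil(12.2627) = 13 bits


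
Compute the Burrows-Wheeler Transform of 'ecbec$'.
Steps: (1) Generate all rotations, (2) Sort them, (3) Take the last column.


Rotations (sorted):
  0: $ecbec -> last char: c
  1: bec$ec -> last char: c
  2: c$ecbe -> last char: e
  3: cbec$e -> last char: e
  4: ec$ecb -> last char: b
  5: ecbec$ -> last char: $


BWT = cceeb$


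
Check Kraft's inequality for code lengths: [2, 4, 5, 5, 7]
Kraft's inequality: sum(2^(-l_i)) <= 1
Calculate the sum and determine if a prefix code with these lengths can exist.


Sum = 2^(-2) + 2^(-4) + 2^(-5) + 2^(-5) + 2^(-7)
    = 0.25 + 0.0625 + 0.03125 + 0.03125 + 0.0078125
    = 49/128 = 0.3828125
Since 0.3828125 <= 1, Kraft's inequality IS satisfied.
A prefix code with these lengths CAN exist.

Kraft sum = 0.3828125. Satisfied.


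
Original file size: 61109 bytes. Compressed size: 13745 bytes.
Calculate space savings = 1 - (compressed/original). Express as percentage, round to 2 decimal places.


ratio = compressed/original = 13745/61109 = 0.224926
savings = 1 - ratio = 1 - 0.224926 = 0.775074
as a percentage: 0.775074 * 100 = 77.51%

Space savings = 1 - 13745/61109 = 77.51%


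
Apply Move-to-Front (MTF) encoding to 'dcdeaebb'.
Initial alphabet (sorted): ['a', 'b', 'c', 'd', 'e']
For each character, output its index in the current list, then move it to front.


MTF encoding:
'd': index 3 in ['a', 'b', 'c', 'd', 'e'] -> ['d', 'a', 'b', 'c', 'e']
'c': index 3 in ['d', 'a', 'b', 'c', 'e'] -> ['c', 'd', 'a', 'b', 'e']
'd': index 1 in ['c', 'd', 'a', 'b', 'e'] -> ['d', 'c', 'a', 'b', 'e']
'e': index 4 in ['d', 'c', 'a', 'b', 'e'] -> ['e', 'd', 'c', 'a', 'b']
'a': index 3 in ['e', 'd', 'c', 'a', 'b'] -> ['a', 'e', 'd', 'c', 'b']
'e': index 1 in ['a', 'e', 'd', 'c', 'b'] -> ['e', 'a', 'd', 'c', 'b']
'b': index 4 in ['e', 'a', 'd', 'c', 'b'] -> ['b', 'e', 'a', 'd', 'c']
'b': index 0 in ['b', 'e', 'a', 'd', 'c'] -> ['b', 'e', 'a', 'd', 'c']


Output: [3, 3, 1, 4, 3, 1, 4, 0]


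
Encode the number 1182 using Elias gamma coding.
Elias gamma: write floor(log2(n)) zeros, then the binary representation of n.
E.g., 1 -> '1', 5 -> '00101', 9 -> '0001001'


num_bits = floor(log2(1182)) + 1 = 11
leading_zeros = num_bits - 1 = 10
binary(1182) = 10010011110

Elias gamma(1182) = '0000000000' + '10010011110' = 000000000010010011110 (21 bits)


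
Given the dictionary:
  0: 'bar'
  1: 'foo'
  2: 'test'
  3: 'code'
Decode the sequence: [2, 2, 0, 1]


Look up each index in the dictionary:
  2 -> 'test'
  2 -> 'test'
  0 -> 'bar'
  1 -> 'foo'

Decoded: "test test bar foo"


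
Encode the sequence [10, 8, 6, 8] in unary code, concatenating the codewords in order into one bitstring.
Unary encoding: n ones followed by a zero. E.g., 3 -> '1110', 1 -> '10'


Encode each number as n ones followed by a terminating 0:
  10 -> 11111111110 (11 bits)
  8 -> 111111110 (9 bits)
  6 -> 1111110 (7 bits)
  8 -> 111111110 (9 bits)
Total length = 11 + 9 + 7 + 9 = 36 bits.

Unary([10, 8, 6, 8]) = 111111111101111111101111110111111110 (36 bits)


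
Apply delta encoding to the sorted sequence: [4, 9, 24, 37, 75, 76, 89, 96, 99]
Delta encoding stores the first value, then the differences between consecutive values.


First value: 4
Deltas:
  9 - 4 = 5
  24 - 9 = 15
  37 - 24 = 13
  75 - 37 = 38
  76 - 75 = 1
  89 - 76 = 13
  96 - 89 = 7
  99 - 96 = 3


Delta encoded: [4, 5, 15, 13, 38, 1, 13, 7, 3]


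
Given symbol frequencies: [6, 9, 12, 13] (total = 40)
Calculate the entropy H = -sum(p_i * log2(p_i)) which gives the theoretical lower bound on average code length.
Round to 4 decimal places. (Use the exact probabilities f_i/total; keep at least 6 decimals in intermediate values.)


Per-symbol terms -p_i * log2(p_i) with p_i = f_i/40:
  p = 6/40 = 0.150000: log2(p) = -2.736966, -p*log2(p) = 0.410545
  p = 9/40 = 0.225000: log2(p) = -2.152003, -p*log2(p) = 0.484201
  p = 12/40 = 0.300000: log2(p) = -1.736966, -p*log2(p) = 0.521090
  p = 13/40 = 0.325000: log2(p) = -1.621488, -p*log2(p) = 0.526984
H = 0.410545 + 0.484201 + 0.521090 + 0.526984 = 1.942820

H = 1.9428 bits/symbol


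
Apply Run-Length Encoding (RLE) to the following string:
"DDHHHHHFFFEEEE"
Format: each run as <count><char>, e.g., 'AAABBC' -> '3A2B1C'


Scanning runs left to right:
  i=0: run of 'D' x 2 -> '2D'
  i=2: run of 'H' x 5 -> '5H'
  i=7: run of 'F' x 3 -> '3F'
  i=10: run of 'E' x 4 -> '4E'

RLE = 2D5H3F4E


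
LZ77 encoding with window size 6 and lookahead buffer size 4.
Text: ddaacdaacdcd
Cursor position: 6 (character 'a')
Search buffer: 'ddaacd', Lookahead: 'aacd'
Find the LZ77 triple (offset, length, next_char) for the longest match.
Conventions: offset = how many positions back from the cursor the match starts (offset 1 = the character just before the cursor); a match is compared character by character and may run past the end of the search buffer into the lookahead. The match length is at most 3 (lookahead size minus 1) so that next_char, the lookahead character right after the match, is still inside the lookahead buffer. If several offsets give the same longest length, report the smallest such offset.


Try each offset into the search buffer:
  offset=1 (pos 5, char 'd'): match length 0
  offset=2 (pos 4, char 'c'): match length 0
  offset=3 (pos 3, char 'a'): match length 1
  offset=4 (pos 2, char 'a'): match length 3
  offset=5 (pos 1, char 'd'): match length 0
  offset=6 (pos 0, char 'd'): match length 0
Longest match has length 3 at offset 4.
next_char = character at position 6 + 3 = 9 -> 'd'

Best match: offset=4, length=3 (matching 'aac' starting at position 2)
LZ77 triple: (4, 3, 'd')


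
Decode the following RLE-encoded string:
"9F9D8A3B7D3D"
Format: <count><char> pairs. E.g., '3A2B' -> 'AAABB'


Expanding each <count><char> pair:
  9F -> 'FFFFFFFFF'
  9D -> 'DDDDDDDDD'
  8A -> 'AAAAAAAA'
  3B -> 'BBB'
  7D -> 'DDDDDDD'
  3D -> 'DDD'

Decoded = FFFFFFFFFDDDDDDDDDAAAAAAAABBBDDDDDDDDDD


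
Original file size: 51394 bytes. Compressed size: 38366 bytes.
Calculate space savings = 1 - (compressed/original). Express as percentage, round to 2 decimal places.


ratio = compressed/original = 38366/51394 = 0.746507
savings = 1 - ratio = 1 - 0.746507 = 0.253493
as a percentage: 0.253493 * 100 = 25.35%

Space savings = 1 - 38366/51394 = 25.35%


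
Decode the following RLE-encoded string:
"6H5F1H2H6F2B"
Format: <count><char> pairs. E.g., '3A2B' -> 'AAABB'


Expanding each <count><char> pair:
  6H -> 'HHHHHH'
  5F -> 'FFFFF'
  1H -> 'H'
  2H -> 'HH'
  6F -> 'FFFFFF'
  2B -> 'BB'

Decoded = HHHHHHFFFFFHHHFFFFFFBB


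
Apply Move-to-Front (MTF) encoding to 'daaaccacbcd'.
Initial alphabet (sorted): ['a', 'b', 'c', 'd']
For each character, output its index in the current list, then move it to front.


MTF encoding:
'd': index 3 in ['a', 'b', 'c', 'd'] -> ['d', 'a', 'b', 'c']
'a': index 1 in ['d', 'a', 'b', 'c'] -> ['a', 'd', 'b', 'c']
'a': index 0 in ['a', 'd', 'b', 'c'] -> ['a', 'd', 'b', 'c']
'a': index 0 in ['a', 'd', 'b', 'c'] -> ['a', 'd', 'b', 'c']
'c': index 3 in ['a', 'd', 'b', 'c'] -> ['c', 'a', 'd', 'b']
'c': index 0 in ['c', 'a', 'd', 'b'] -> ['c', 'a', 'd', 'b']
'a': index 1 in ['c', 'a', 'd', 'b'] -> ['a', 'c', 'd', 'b']
'c': index 1 in ['a', 'c', 'd', 'b'] -> ['c', 'a', 'd', 'b']
'b': index 3 in ['c', 'a', 'd', 'b'] -> ['b', 'c', 'a', 'd']
'c': index 1 in ['b', 'c', 'a', 'd'] -> ['c', 'b', 'a', 'd']
'd': index 3 in ['c', 'b', 'a', 'd'] -> ['d', 'c', 'b', 'a']


Output: [3, 1, 0, 0, 3, 0, 1, 1, 3, 1, 3]


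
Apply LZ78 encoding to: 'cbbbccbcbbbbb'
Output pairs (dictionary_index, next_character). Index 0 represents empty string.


LZ78 encoding steps:
Dictionary: {0: ''}
Step 1: w='' (idx 0), next='c' -> output (0, 'c'), add 'c' as idx 1
Step 2: w='' (idx 0), next='b' -> output (0, 'b'), add 'b' as idx 2
Step 3: w='b' (idx 2), next='b' -> output (2, 'b'), add 'bb' as idx 3
Step 4: w='c' (idx 1), next='c' -> output (1, 'c'), add 'cc' as idx 4
Step 5: w='b' (idx 2), next='c' -> output (2, 'c'), add 'bc' as idx 5
Step 6: w='bb' (idx 3), next='b' -> output (3, 'b'), add 'bbb' as idx 6
Step 7: w='bb' (idx 3), end of input -> output (3, '')


Encoded: [(0, 'c'), (0, 'b'), (2, 'b'), (1, 'c'), (2, 'c'), (3, 'b'), (3, '')]


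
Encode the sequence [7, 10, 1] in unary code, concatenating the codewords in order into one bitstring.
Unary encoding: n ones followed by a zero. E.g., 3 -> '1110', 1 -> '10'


Encode each number as n ones followed by a terminating 0:
  7 -> 11111110 (8 bits)
  10 -> 11111111110 (11 bits)
  1 -> 10 (2 bits)
Total length = 8 + 11 + 2 = 21 bits.

Unary([7, 10, 1]) = 111111101111111111010 (21 bits)


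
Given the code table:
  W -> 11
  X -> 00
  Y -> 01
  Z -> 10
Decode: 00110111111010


Decoding:
00 -> X
11 -> W
01 -> Y
11 -> W
11 -> W
10 -> Z
10 -> Z


Result: XWYWWZZ


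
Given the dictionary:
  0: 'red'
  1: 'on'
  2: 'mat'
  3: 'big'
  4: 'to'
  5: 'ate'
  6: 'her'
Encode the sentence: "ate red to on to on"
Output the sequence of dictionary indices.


Look up each word in the dictionary:
  'ate' -> 5
  'red' -> 0
  'to' -> 4
  'on' -> 1
  'to' -> 4
  'on' -> 1

Encoded: [5, 0, 4, 1, 4, 1]


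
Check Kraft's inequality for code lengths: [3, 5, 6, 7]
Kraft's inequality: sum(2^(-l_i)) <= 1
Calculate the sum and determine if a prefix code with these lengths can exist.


Sum = 2^(-3) + 2^(-5) + 2^(-6) + 2^(-7)
    = 0.125 + 0.03125 + 0.015625 + 0.0078125
    = 23/128 = 0.1796875
Since 0.1796875 <= 1, Kraft's inequality IS satisfied.
A prefix code with these lengths CAN exist.

Kraft sum = 0.1796875. Satisfied.


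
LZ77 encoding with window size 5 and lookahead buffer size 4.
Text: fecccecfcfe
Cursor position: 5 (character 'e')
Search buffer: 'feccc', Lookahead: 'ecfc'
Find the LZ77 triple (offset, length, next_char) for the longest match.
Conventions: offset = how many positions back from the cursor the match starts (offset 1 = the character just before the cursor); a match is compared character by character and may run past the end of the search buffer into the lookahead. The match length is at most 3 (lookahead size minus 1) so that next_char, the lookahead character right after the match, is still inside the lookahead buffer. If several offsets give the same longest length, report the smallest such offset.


Try each offset into the search buffer:
  offset=1 (pos 4, char 'c'): match length 0
  offset=2 (pos 3, char 'c'): match length 0
  offset=3 (pos 2, char 'c'): match length 0
  offset=4 (pos 1, char 'e'): match length 2
  offset=5 (pos 0, char 'f'): match length 0
Longest match has length 2 at offset 4.
next_char = character at position 5 + 2 = 7 -> 'f'

Best match: offset=4, length=2 (matching 'ec' starting at position 1)
LZ77 triple: (4, 2, 'f')


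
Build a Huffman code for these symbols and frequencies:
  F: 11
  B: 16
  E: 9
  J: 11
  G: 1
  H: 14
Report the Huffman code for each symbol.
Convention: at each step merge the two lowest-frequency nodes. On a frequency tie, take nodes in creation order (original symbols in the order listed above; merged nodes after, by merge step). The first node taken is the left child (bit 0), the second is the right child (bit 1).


Huffman tree construction:
Step 1: Merge G(1) + E(9) = 10
Step 2: Merge (G+E)(10) + F(11) = 21
Step 3: Merge J(11) + H(14) = 25
Step 4: Merge B(16) + ((G+E)+F)(21) = 37
Step 5: Merge (J+H)(25) + (B+((G+E)+F))(37) = 62
Read each symbol's code off the tree from the root (left child = 0, right child = 1).

Codes:
  F: 111 (length 3)
  B: 10 (length 2)
  E: 1101 (length 4)
  J: 00 (length 2)
  G: 1100 (length 4)
  H: 01 (length 2)
Average code length: 155/62 = 2.5000 bits/symbol


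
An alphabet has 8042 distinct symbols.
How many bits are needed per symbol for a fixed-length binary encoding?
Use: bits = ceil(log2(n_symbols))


log2(8042) = 12.9733
Bracket: 2^12 = 4096 < 8042 <= 2^13 = 8192
So ceil(log2(8042)) = 13

bits = ceil(log2(8042)) = ceil(12.9733) = 13 bits


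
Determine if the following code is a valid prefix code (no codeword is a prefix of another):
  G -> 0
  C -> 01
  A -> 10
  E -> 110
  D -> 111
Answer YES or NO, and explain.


Checking each pair (does one codeword prefix another?):
  G='0' vs C='01': prefix -- VIOLATION

NO -- this is NOT a valid prefix code. G (0) is a prefix of C (01).


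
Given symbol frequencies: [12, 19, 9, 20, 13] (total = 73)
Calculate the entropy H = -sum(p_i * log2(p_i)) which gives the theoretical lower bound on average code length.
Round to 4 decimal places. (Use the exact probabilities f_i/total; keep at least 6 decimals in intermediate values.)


Per-symbol terms -p_i * log2(p_i) with p_i = f_i/73:
  p = 12/73 = 0.164384: log2(p) = -2.604862, -p*log2(p) = 0.428197
  p = 19/73 = 0.260274: log2(p) = -1.941897, -p*log2(p) = 0.505425
  p = 9/73 = 0.123288: log2(p) = -3.019900, -p*log2(p) = 0.372316
  p = 20/73 = 0.273973: log2(p) = -1.867896, -p*log2(p) = 0.511752
  p = 13/73 = 0.178082: log2(p) = -2.489385, -p*log2(p) = 0.443315
H = 0.428197 + 0.505425 + 0.372316 + 0.511752 + 0.443315 = 2.261005

H = 2.261 bits/symbol


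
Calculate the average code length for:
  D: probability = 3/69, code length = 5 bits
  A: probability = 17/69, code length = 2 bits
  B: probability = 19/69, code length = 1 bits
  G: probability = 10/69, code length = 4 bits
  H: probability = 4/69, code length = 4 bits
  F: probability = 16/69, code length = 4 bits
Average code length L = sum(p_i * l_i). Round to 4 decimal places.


Weighted contributions p_i * l_i:
  D: (3/69) * 5 = 15/69
  A: (17/69) * 2 = 34/69
  B: (19/69) * 1 = 19/69
  G: (10/69) * 4 = 40/69
  H: (4/69) * 4 = 16/69
  F: (16/69) * 4 = 64/69
Sum = (15 + 34 + 19 + 40 + 16 + 64)/69 = 188/69

L = 188/69 = 2.7246 bits/symbol


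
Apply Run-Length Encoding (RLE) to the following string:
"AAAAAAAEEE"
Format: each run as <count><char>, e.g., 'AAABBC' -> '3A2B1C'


Scanning runs left to right:
  i=0: run of 'A' x 7 -> '7A'
  i=7: run of 'E' x 3 -> '3E'

RLE = 7A3E


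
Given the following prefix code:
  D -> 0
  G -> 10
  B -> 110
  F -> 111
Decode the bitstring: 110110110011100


Decoding step by step:
Bits 110 -> B
Bits 110 -> B
Bits 110 -> B
Bits 0 -> D
Bits 111 -> F
Bits 0 -> D
Bits 0 -> D


Decoded message: BBBDFDD


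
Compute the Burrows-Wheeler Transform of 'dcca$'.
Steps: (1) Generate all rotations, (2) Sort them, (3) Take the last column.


Rotations (sorted):
  0: $dcca -> last char: a
  1: a$dcc -> last char: c
  2: ca$dc -> last char: c
  3: cca$d -> last char: d
  4: dcca$ -> last char: $


BWT = accd$


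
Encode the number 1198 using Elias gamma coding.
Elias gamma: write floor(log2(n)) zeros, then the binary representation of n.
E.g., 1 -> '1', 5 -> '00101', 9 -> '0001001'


num_bits = floor(log2(1198)) + 1 = 11
leading_zeros = num_bits - 1 = 10
binary(1198) = 10010101110

Elias gamma(1198) = '0000000000' + '10010101110' = 000000000010010101110 (21 bits)


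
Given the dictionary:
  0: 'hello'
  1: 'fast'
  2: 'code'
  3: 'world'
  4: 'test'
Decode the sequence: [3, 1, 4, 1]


Look up each index in the dictionary:
  3 -> 'world'
  1 -> 'fast'
  4 -> 'test'
  1 -> 'fast'

Decoded: "world fast test fast"


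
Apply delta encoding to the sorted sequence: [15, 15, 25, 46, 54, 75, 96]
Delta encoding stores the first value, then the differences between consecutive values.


First value: 15
Deltas:
  15 - 15 = 0
  25 - 15 = 10
  46 - 25 = 21
  54 - 46 = 8
  75 - 54 = 21
  96 - 75 = 21


Delta encoded: [15, 0, 10, 21, 8, 21, 21]


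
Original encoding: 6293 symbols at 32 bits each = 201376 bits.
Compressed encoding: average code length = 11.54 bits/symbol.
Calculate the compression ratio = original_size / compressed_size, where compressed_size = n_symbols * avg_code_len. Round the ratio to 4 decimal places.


original_size = n_symbols * orig_bits = 6293 * 32 = 201376 bits
compressed_size = n_symbols * avg_code_len = 6293 * 11.54 = 72621.22 bits
ratio = original_size / compressed_size = 201376 / 72621.22 = 2.773

Compression ratio = 2.773
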